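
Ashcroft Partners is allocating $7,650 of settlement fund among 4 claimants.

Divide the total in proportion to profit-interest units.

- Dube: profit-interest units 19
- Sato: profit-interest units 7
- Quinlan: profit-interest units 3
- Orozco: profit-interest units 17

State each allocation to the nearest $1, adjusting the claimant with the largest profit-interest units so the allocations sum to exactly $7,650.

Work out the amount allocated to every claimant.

Combined profit-interest units = 19 + 7 + 3 + 17 = 46.
Unrounded shares: Dube 3,159.78; Sato 1,164.13; Quinlan 498.91; Orozco 2,827.17.
Rounded to nearest $1: Dube $3,160; Sato $1,164; Quinlan $499; Orozco $2,827. Sum = $7,650.
No rounding difference to absorb.

Dube: $3,160 | Sato: $1,164 | Quinlan: $499 | Orozco: $2,827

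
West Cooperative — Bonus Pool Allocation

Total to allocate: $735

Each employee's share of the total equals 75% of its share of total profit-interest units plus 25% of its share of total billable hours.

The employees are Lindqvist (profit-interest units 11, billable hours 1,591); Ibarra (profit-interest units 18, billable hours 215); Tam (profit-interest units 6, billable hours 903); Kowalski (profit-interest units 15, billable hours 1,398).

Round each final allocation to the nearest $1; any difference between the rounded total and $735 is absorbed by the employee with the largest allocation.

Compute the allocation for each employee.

Lindqvist: $192 · Ibarra: $208 · Tam: $107 · Kowalski: $228

Profit-interest units total 50; billable hours total 4,107.
Combined weights (75% profit-interest units + 25% billable hours): Lindqvist 0.2618; Ibarra 0.2831; Tam 0.1450; Kowalski 0.3101.
Proportional shares: Lindqvist 192.46; Ibarra 208.07; Tam 106.55; Kowalski 227.92.
At nearest $1: Lindqvist $192; Ibarra $208; Tam $107; Kowalski $228. Sum = $735.
Rounded total matches; no reconciliation needed.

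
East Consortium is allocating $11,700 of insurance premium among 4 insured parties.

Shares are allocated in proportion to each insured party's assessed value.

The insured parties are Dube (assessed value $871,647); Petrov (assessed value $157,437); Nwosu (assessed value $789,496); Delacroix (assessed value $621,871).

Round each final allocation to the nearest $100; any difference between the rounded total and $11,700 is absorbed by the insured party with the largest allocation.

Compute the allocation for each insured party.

Dube: $4,100 | Petrov: $800 | Nwosu: $3,800 | Delacroix: $3,000

Assessed value total: 2,440,451.
Raw shares: Dube 871,647/2,440,451 × $11,700 = 4,178.85; Petrov 157,437/2,440,451 × $11,700 = 754.78; Nwosu 789,496/2,440,451 × $11,700 = 3,785.00; Delacroix 621,871/2,440,451 × $11,700 = 2,981.37.
At nearest $100: Dube $4,200; Petrov $800; Nwosu $3,800; Delacroix $3,000. Sum = $11,800.
Difference $11,700 − $11,800 = −$100 applied to largest allocation (Dube): Dube becomes $4,100.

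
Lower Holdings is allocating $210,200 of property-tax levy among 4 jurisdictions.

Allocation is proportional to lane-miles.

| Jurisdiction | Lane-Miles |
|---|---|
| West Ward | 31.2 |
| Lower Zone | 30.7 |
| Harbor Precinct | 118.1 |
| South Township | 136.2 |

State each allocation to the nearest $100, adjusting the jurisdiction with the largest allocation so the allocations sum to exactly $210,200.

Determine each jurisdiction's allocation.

West Ward: $20,700 · Lower Zone: $20,400 · Harbor Precinct: $78,500 · South Township: $90,600

Sum of lane-miles: 316.2.
Pro-rata amounts: West Ward 31.2/316.2 × $210,200 = 20,740.80; Lower Zone 30.7/316.2 × $210,200 = 20,408.41; Harbor Precinct 118.1/316.2 × $210,200 = 78,509.23; South Township 136.2/316.2 × $210,200 = 90,541.56.
At nearest $100: West Ward $20,700; Lower Zone $20,400; Harbor Precinct $78,500; South Township $90,500. Sum = $210,100.
Difference $210,200 − $210,100 = +$100 applied to largest allocation (South Township): South Township becomes $90,600.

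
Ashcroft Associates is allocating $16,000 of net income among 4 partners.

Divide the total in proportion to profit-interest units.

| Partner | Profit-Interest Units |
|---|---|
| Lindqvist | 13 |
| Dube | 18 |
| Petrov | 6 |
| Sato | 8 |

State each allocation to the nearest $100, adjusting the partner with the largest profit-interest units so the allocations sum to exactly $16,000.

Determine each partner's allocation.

Lindqvist: $4,600 | Dube: $6,500 | Petrov: $2,100 | Sato: $2,800

Total profit-interest units = 45.
Unrounded shares: Lindqvist 13/45 × $16,000 = 4,622.22; Dube 18/45 × $16,000 = 6,400.00; Petrov 6/45 × $16,000 = 2,133.33; Sato 8/45 × $16,000 = 2,844.44.
At nearest $100: Lindqvist $4,600; Dube $6,400; Petrov $2,100; Sato $2,800. Sum = $15,900.
Difference $16,000 − $15,900 = +$100 applied to largest profit-interest units (Dube): Dube becomes $6,500.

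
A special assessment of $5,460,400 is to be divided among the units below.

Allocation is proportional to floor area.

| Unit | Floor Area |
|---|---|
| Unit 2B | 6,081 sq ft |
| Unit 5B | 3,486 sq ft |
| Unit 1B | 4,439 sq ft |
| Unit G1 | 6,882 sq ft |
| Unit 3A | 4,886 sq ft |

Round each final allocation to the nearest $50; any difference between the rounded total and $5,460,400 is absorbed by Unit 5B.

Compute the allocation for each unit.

Unit 2B: $1,288,300 | Unit 5B: $738,500 | Unit 1B: $940,450 | Unit G1: $1,458,000 | Unit 3A: $1,035,150

Sum of floor area: 25,774.
Pro-rata amounts: Unit 2B 6,081/25,774 × $5,460,400 = 1,288,301.87; Unit 5B 3,486/25,774 × $5,460,400 = 738,533.19; Unit 1B 4,439/25,774 × $5,460,400 = 940,432.82; Unit G1 6,882/25,774 × $5,460,400 = 1,457,999.26; Unit 3A 4,886/25,774 × $5,460,400 = 1,035,132.86.
Rounded to nearest $50: Unit 2B $1,288,300; Unit 5B $738,550; Unit 1B $940,450; Unit G1 $1,458,000; Unit 3A $1,035,150. Sum = $5,460,450.
Difference $5,460,400 − $5,460,450 = −$50 applied to Unit 5B: Unit 5B becomes $738,500.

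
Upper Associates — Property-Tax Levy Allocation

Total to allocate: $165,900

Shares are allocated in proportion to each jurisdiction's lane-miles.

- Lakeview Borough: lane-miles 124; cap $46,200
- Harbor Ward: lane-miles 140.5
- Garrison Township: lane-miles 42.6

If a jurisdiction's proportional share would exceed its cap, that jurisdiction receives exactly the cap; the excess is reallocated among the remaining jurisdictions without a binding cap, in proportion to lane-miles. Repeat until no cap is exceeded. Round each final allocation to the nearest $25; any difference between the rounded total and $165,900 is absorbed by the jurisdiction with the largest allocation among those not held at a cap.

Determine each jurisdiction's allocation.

Lakeview Borough: $46,200 | Harbor Ward: $91,850 | Garrison Township: $27,850

Combined lane-miles = 307.1.
Unconstrained shares: Lakeview Borough 66,986.65; Harbor Ward 75,900.20; Garrison Township 23,013.16.
Held at cap: Lakeview Borough ($46,200); balance $119,700 reallocated over remaining lane-miles 183.1.
Shares after redistribution: Harbor Ward 91,850.63 → $91,850; Garrison Township 27,849.37 → $27,850.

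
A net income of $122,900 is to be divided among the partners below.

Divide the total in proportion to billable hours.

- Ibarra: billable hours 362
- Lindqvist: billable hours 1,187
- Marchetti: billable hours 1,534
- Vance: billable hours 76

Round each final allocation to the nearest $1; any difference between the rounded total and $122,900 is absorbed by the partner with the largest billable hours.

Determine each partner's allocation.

Sum of billable hours: 362 + 1,187 + 1,534 + 76 = 3,159.
Unrounded shares: Ibarra 14,083.51; Lindqvist 46,179.90; Marchetti 59,679.84; Vance 2,956.76.
At nearest $1: Ibarra $14,084; Lindqvist $46,180; Marchetti $59,680; Vance $2,957. Sum = $122,901.
Difference $122,900 − $122,901 = −$1 applied to largest billable hours (Marchetti): Marchetti becomes $59,679.

Ibarra: $14,084 · Lindqvist: $46,180 · Marchetti: $59,679 · Vance: $2,957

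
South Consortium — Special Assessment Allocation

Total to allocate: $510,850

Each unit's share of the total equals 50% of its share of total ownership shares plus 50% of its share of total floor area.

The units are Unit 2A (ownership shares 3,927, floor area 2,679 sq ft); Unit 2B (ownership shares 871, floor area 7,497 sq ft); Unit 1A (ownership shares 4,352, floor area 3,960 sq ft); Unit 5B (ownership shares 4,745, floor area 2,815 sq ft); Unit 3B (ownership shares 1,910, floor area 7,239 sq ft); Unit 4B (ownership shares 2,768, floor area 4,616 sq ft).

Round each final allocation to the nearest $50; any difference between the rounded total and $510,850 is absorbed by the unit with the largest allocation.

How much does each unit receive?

Ownership shares total 18,573; floor area total 28,806.
Composite weights (50% ownership shares + 50% floor area): Unit 2A 0.1522; Unit 2B 0.1536; Unit 1A 0.1859; Unit 5B 0.1766; Unit 3B 0.1771; Unit 4B 0.1546.
Pro-rata amounts: Unit 2A 77,760.93; Unit 2B 78,454.89; Unit 1A 94,964.46; Unit 5B 90,216.39; Unit 3B 90,456.02; Unit 4B 78,997.32.
At nearest $50: Unit 2A $77,750; Unit 2B $78,450; Unit 1A $94,950; Unit 5B $90,200; Unit 3B $90,450; Unit 4B $79,000. Sum = $510,800.
Difference $510,850 − $510,800 = +$50 applied to largest allocation (Unit 1A): Unit 1A becomes $95,000.

Unit 2A: $77,750 · Unit 2B: $78,450 · Unit 1A: $95,000 · Unit 5B: $90,200 · Unit 3B: $90,450 · Unit 4B: $79,000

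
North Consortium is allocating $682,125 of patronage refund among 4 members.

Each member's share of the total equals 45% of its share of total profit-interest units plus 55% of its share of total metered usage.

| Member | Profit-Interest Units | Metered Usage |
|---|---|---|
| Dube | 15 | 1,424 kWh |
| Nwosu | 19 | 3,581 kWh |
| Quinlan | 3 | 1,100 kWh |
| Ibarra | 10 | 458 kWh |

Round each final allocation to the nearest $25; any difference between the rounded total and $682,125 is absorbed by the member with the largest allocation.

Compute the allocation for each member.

Totals — profit-interest units 47, metered usage 6,563.
Composite weights (45% profit-interest units + 55% metered usage): Dube 0.2630; Nwosu 0.4820; Quinlan 0.1209; Ibarra 0.1341.
Unrounded shares: Dube 179,366.60; Nwosu 328,793.75; Quinlan 82,473.59; Ibarra 91,491.05.
After rounding ($25): Dube $179,375; Nwosu $328,800; Quinlan $82,475; Ibarra $91,500. Sum = $682,150.
Difference $682,125 − $682,150 = −$25 applied to largest allocation (Nwosu): Nwosu becomes $328,775.

Dube: $179,375 · Nwosu: $328,775 · Quinlan: $82,475 · Ibarra: $91,500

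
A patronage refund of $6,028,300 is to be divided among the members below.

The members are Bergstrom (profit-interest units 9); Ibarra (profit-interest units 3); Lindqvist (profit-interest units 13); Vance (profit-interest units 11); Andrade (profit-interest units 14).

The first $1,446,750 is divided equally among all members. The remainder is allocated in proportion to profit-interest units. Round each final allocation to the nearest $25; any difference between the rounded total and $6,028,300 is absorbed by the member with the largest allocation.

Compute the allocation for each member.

$1,446,750 shared equally gives $289,350 per member.
Remainder $4,581,550 by profit-interest units (total 50): Bergstrom 824,679.00 → $824,675; Ibarra 274,893.00 → $274,900; Lindqvist 1,191,203.00 → $1,191,200; Vance 1,007,941.00 → $1,007,950; Andrade 1,282,834.00 → $1,282,825.
Totals: Bergstrom $289,350 + $824,675 = $1,114,025; Ibarra $289,350 + $274,900 = $564,250; Lindqvist $289,350 + $1,191,200 = $1,480,550; Vance $289,350 + $1,007,950 = $1,297,300; Andrade $289,350 + $1,282,825 = $1,572,175.

Bergstrom: $1,114,025 | Ibarra: $564,250 | Lindqvist: $1,480,550 | Vance: $1,297,300 | Andrade: $1,572,175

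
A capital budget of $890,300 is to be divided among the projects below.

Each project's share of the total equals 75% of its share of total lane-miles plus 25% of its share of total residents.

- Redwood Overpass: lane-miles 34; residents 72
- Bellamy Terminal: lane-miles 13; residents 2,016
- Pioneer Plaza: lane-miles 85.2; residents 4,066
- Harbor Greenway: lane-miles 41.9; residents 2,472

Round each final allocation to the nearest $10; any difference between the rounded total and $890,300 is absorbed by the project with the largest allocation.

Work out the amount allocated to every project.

Redwood Overpass: $132,260; Bellamy Terminal: $101,880; Pioneer Plaza: $431,680; Harbor Greenway: $224,480

Lane-miles total 174.1; residents total 8,626.
Blended shares (75% lane-miles + 25% residents): Redwood Overpass 0.1486; Bellamy Terminal 0.1144; Pioneer Plaza 0.4849; Harbor Greenway 0.2521.
Raw shares: Redwood Overpass 132,257.86; Bellamy Terminal 101,877.30; Pioneer Plaza 431,681.41; Harbor Greenway 224,483.43.
Rounded to nearest $10: Redwood Overpass $132,260; Bellamy Terminal $101,880; Pioneer Plaza $431,680; Harbor Greenway $224,480. Sum = $890,300.
Sum already equals the total — no adjustment.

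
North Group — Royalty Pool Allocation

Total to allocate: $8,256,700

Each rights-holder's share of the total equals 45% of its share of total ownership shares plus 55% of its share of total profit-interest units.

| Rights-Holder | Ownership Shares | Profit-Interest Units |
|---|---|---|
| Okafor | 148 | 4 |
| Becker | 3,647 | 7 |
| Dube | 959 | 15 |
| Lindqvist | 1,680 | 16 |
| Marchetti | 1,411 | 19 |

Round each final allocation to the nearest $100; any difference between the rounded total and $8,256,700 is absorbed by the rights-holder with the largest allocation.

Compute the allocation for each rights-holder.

Totals — ownership shares 7,845, profit-interest units 61.
Combined weights (45% ownership shares + 55% profit-interest units): Okafor 0.0446; Becker 0.2723; Dube 0.1903; Lindqvist 0.2406; Marchetti 0.2522.
Pro-rata amounts: Okafor 367,877.74; Becker 2,248,395.97; Dube 1,570,882.27; Lindqvist 1,986,804.83; Marchetti 2,082,739.18.
After rounding ($100): Okafor $367,900; Becker $2,248,400; Dube $1,570,900; Lindqvist $1,986,800; Marchetti $2,082,700. Sum = $8,256,700.
Rounded total matches; no reconciliation needed.

Okafor: $367,900 · Becker: $2,248,400 · Dube: $1,570,900 · Lindqvist: $1,986,800 · Marchetti: $2,082,700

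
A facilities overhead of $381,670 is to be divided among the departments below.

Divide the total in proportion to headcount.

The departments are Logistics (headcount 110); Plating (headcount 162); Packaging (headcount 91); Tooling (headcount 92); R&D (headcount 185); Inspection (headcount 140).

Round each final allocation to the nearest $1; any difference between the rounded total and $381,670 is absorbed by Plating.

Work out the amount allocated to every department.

Sum of headcount: 780.
Unrounded shares: Logistics 110/780 × $381,670 = 53,825.26; Plating 162/780 × $381,670 = 79,269.92; Packaging 91/780 × $381,670 = 44,528.17; Tooling 92/780 × $381,670 = 45,017.49; R&D 185/780 × $381,670 = 90,524.29; Inspection 140/780 × $381,670 = 68,504.87.
At nearest $1: Logistics $53,825; Plating $79,270; Packaging $44,528; Tooling $45,017; R&D $90,524; Inspection $68,505. Sum = $381,669.
Difference $381,670 − $381,669 = +$1 applied to Plating: Plating becomes $79,271.

Logistics: $53,825 · Plating: $79,271 · Packaging: $44,528 · Tooling: $45,017 · R&D: $90,524 · Inspection: $68,505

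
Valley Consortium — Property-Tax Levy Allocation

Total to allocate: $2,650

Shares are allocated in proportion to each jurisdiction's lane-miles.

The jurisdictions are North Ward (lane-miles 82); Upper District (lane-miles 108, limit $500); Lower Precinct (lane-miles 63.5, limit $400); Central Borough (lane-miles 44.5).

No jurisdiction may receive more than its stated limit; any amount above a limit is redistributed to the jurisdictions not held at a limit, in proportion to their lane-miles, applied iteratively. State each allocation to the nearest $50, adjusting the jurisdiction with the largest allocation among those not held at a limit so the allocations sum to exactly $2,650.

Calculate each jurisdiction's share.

Total lane-miles = 298.
Unconstrained shares: North Ward 729.19; Upper District 960.40; Lower Precinct 564.68; Central Borough 395.72.
Held at cap: Upper District ($500), Lower Precinct ($400); residual $1,750 reallocated over remaining lane-miles 126.5.
Redistributed shares: North Ward 1,134.39 → $1,150; Central Borough 615.61 → $600.

North Ward: $1,150 | Upper District: $500 | Lower Precinct: $400 | Central Borough: $600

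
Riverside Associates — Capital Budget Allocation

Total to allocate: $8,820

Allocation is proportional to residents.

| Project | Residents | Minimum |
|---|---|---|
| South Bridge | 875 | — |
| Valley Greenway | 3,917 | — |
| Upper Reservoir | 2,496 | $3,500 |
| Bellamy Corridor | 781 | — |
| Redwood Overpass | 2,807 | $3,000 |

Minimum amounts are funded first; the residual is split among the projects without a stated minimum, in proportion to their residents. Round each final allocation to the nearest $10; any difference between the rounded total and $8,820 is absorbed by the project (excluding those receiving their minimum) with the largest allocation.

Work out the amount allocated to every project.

South Bridge: $360 | Valley Greenway: $1,630 | Upper Reservoir: $3,500 | Bellamy Corridor: $330 | Redwood Overpass: $3,000

Fund the minimums — Upper Reservoir $3,500; Redwood Overpass $3,000. Balance $2,320.
Balance split over remaining residents 5,573: South Bridge 364.26 → $360; Valley Greenway 1,630.62 → $1,630; Bellamy Corridor 325.12 → $330.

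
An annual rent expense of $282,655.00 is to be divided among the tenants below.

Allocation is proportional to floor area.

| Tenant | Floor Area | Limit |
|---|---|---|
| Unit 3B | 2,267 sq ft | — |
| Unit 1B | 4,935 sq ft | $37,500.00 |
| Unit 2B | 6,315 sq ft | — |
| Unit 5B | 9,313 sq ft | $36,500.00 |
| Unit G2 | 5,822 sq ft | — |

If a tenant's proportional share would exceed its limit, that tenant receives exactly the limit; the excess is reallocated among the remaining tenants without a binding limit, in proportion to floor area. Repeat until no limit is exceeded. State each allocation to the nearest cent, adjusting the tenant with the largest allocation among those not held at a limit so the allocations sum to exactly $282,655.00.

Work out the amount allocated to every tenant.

Unit 3B: $32,839.55 · Unit 1B: $37,500.00 · Unit 2B: $91,478.50 · Unit 5B: $36,500.00 · Unit G2: $84,336.95

Total floor area = 28,652.
Unconstrained shares: Unit 3B 22,364.1939; Unit 1B 48,684.2952; Unit 2B 62,298.1406; Unit 5B 91,873.7266; Unit G2 57,434.6437.
Capped: Unit 1B ($37,500.00), Unit 5B ($36,500.00); remaining pool $208,655.00 reallocated over remaining floor area 14,404.
Redistributed shares: Unit 3B 32,839.5505 → $32,839.55; Unit 2B 91,478.5008 → $91,478.50; Unit G2 84,336.9488 → $84,336.95.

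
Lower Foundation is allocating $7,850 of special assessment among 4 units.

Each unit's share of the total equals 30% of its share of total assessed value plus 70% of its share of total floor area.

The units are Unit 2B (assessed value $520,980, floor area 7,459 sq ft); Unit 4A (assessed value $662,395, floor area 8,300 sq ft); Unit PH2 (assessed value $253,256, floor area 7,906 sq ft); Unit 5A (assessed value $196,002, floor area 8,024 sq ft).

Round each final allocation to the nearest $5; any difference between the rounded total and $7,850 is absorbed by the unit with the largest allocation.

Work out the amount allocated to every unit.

Totals — assessed value 1,632,633, floor area 31,689.
Composite weights (30% assessed value + 70% floor area): Unit 2B 0.2605; Unit 4A 0.3051; Unit PH2 0.2212; Unit 5A 0.2133.
Pro-rata amounts: Unit 2B 2,044.91; Unit 4A 2,394.73; Unit PH2 1,736.24; Unit 5A 1,674.12.
Rounded to nearest $5: Unit 2B $2,045; Unit 4A $2,395; Unit PH2 $1,735; Unit 5A $1,675. Sum = $7,850.
No rounding difference to absorb.

Unit 2B: $2,045 · Unit 4A: $2,395 · Unit PH2: $1,735 · Unit 5A: $1,675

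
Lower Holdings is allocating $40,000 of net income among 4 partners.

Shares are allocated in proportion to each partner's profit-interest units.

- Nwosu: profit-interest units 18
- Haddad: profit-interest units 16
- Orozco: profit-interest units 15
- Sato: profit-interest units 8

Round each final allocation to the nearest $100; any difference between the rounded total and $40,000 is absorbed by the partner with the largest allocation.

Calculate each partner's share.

Nwosu: $12,700; Haddad: $11,200; Orozco: $10,500; Sato: $5,600

Total profit-interest units = 57.
Pro-rata amounts: Nwosu 18/57 × $40,000 = 12,631.58; Haddad 16/57 × $40,000 = 11,228.07; Orozco 15/57 × $40,000 = 10,526.32; Sato 8/57 × $40,000 = 5,614.04.
At nearest $100: Nwosu $12,600; Haddad $11,200; Orozco $10,500; Sato $5,600. Sum = $39,900.
Difference $40,000 − $39,900 = +$100 applied to largest allocation (Nwosu): Nwosu becomes $12,700.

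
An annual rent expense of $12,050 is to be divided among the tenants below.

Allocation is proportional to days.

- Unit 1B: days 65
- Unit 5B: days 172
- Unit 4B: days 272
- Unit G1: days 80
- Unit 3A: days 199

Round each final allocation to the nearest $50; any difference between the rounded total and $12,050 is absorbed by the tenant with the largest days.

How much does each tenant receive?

Unit 1B: $1,000 | Unit 5B: $2,650 | Unit 4B: $4,150 | Unit G1: $1,200 | Unit 3A: $3,050

Combined days = 65 + 172 + 272 + 80 + 199 = 788.
Unrounded shares: Unit 1B 993.97; Unit 5B 2,630.20; Unit 4B 4,159.39; Unit G1 1,223.35; Unit 3A 3,043.08.
After rounding ($50): Unit 1B $1,000; Unit 5B $2,650; Unit 4B $4,150; Unit G1 $1,200; Unit 3A $3,050. Sum = $12,050.
No rounding difference to absorb.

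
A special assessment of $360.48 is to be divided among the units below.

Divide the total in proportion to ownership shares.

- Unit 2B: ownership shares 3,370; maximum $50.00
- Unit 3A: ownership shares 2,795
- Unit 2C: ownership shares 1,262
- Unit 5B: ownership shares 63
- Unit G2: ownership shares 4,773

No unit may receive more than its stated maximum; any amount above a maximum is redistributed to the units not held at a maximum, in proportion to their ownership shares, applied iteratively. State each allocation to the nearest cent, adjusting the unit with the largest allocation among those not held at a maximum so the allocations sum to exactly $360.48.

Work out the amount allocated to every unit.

Total ownership shares = 12,263.
Proportional shares (ignoring caps): Unit 2B 99.0637; Unit 3A 82.1611; Unit 2C 37.0974; Unit 5B 1.8519; Unit G2 140.3059.
Held at cap: Unit 2B ($50.00); residual $310.48 reallocated over remaining ownership shares 8,893.
Shares after redistribution: Unit 3A 97.5814 → $97.58; Unit 2C 44.0600 → $44.06; Unit 5B 2.1995 → $2.20; Unit G2 166.6390 → $166.64.

Unit 2B: $50.00 · Unit 3A: $97.58 · Unit 2C: $44.06 · Unit 5B: $2.20 · Unit G2: $166.64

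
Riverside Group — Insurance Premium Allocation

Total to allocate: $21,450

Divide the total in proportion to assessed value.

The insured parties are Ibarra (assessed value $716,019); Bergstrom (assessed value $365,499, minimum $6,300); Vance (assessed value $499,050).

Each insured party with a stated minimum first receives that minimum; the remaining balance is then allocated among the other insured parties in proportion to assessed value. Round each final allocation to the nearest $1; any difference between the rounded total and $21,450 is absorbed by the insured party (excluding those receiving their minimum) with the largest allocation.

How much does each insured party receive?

Fund the minimums — Bergstrom $6,300. Remaining pool $15,150.
Remaining pool split over remaining assessed value 1,215,069: Ibarra 8,927.63 → $8,928; Vance 6,222.37 → $6,222.

Ibarra: $8,928 · Bergstrom: $6,300 · Vance: $6,222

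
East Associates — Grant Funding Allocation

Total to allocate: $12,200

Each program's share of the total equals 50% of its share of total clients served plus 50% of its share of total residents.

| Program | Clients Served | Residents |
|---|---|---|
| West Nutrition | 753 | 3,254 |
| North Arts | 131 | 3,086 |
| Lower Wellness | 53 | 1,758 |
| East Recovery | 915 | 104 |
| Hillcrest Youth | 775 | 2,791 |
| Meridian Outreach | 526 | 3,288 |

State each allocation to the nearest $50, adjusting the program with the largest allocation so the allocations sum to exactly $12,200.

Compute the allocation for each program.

Totals — clients served 3,153, residents 14,281.
Blended shares (50% clients served + 50% residents): West Nutrition 0.2333; North Arts 0.1288; Lower Wellness 0.0700; East Recovery 0.1487; Hillcrest Youth 0.2206; Meridian Outreach 0.1985.
Pro-rata amounts: West Nutrition 2,846.72; North Arts 1,571.60; Lower Wellness 853.45; East Recovery 1,814.64; Hillcrest Youth 2,691.52; Meridian Outreach 2,422.07.
After rounding ($50): West Nutrition $2,850; North Arts $1,550; Lower Wellness $850; East Recovery $1,800; Hillcrest Youth $2,700; Meridian Outreach $2,400. Sum = $12,150.
Difference $12,200 − $12,150 = +$50 applied to largest allocation (West Nutrition): West Nutrition becomes $2,900.

West Nutrition: $2,900 | North Arts: $1,550 | Lower Wellness: $850 | East Recovery: $1,800 | Hillcrest Youth: $2,700 | Meridian Outreach: $2,400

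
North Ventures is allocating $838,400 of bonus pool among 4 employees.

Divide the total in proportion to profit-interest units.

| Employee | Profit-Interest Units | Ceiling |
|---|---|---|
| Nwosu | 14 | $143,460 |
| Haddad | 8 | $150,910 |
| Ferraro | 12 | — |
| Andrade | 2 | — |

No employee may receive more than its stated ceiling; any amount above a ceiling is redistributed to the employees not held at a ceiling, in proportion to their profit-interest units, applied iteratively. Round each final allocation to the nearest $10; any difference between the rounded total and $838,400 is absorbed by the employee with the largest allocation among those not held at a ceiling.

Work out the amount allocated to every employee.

Total profit-interest units = 36.
Pro-rata shares before constraints: Nwosu 326,044.44; Haddad 186,311.11; Ferraro 279,466.67; Andrade 46,577.78.
Capped: Nwosu ($143,460), Haddad ($150,910); residual $544,030 reallocated over remaining profit-interest units 14.
Remaining shares: Ferraro 466,311.43 → $466,310; Andrade 77,718.57 → $77,720.

Nwosu: $143,460 · Haddad: $150,910 · Ferraro: $466,310 · Andrade: $77,720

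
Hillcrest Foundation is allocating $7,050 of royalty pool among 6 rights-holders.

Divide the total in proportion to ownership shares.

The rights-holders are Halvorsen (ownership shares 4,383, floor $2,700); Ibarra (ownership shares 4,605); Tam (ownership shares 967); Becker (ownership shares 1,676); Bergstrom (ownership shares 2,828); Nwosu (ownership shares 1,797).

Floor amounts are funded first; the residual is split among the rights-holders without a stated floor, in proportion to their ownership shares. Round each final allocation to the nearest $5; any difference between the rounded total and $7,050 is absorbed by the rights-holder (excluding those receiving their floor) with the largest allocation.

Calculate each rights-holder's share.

Guaranteed amounts: Halvorsen $2,700. Balance $4,350.
Balance split over remaining ownership shares 11,873: Ibarra 1,687.17 → $1,685; Tam 354.29 → $355; Becker 614.05 → $615; Bergstrom 1,036.12 → $1,035; Nwosu 658.38 → $660.

Halvorsen: $2,700 | Ibarra: $1,685 | Tam: $355 | Becker: $615 | Bergstrom: $1,035 | Nwosu: $660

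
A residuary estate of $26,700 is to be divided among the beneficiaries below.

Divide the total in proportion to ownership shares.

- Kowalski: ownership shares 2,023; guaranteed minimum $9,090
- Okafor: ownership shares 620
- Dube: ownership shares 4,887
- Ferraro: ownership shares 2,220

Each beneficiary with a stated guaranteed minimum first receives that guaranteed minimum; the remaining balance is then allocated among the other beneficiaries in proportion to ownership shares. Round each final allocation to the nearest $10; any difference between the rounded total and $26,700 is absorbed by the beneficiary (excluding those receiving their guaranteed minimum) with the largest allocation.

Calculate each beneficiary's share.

Minimums first: Kowalski $9,090. Remaining pool $17,610.
Remaining pool split over remaining ownership shares 7,727: Okafor 1,412.99 → $1,410; Dube 11,137.58 → $11,140; Ferraro 5,059.43 → $5,060.

Kowalski: $9,090 · Okafor: $1,410 · Dube: $11,140 · Ferraro: $5,060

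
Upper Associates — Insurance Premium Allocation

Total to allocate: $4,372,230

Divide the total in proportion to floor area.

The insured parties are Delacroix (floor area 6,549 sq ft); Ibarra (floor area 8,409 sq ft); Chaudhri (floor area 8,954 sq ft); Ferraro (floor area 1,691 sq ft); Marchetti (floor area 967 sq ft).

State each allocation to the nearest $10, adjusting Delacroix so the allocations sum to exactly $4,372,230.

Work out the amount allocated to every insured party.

Delacroix: $1,077,680; Ibarra: $1,383,740; Chaudhri: $1,473,430; Ferraro: $278,260; Marchetti: $159,120

Sum of floor area: 26,570.
Unrounded shares: Delacroix 6,549/26,570 × $4,372,230 = 1,077,671.59; Ibarra 8,409/26,570 × $4,372,230 = 1,383,744.15; Chaudhri 8,954/26,570 × $4,372,230 = 1,473,426.70; Ferraro 1,691/26,570 × $4,372,230 = 278,262.74; Marchetti 967/26,570 × $4,372,230 = 159,124.82.
Rounded to nearest $10: Delacroix $1,077,670; Ibarra $1,383,740; Chaudhri $1,473,430; Ferraro $278,260; Marchetti $159,120. Sum = $4,372,220.
Difference $4,372,230 − $4,372,220 = +$10 applied to Delacroix: Delacroix becomes $1,077,680.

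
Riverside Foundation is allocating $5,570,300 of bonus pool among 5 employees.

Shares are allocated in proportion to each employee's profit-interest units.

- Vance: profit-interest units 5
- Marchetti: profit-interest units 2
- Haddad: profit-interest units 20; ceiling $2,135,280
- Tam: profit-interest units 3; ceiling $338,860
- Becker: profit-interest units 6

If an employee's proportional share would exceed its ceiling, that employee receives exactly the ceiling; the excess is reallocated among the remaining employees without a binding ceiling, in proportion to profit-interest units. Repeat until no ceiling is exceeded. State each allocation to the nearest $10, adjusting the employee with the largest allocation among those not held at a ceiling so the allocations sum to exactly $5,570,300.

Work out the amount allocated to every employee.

Vance: $1,190,830; Marchetti: $476,330; Haddad: $2,135,280; Tam: $338,860; Becker: $1,429,000

Profit-interest units total: 36.
Proportional shares (ignoring caps): Vance 773,652.78; Marchetti 309,461.11; Haddad 3,094,611.11; Tam 464,191.67; Becker 928,383.33.
Held at cap: Haddad ($2,135,280), Tam ($338,860); balance $3,096,160 reallocated over remaining profit-interest units 13.
Remaining shares: Vance 1,190,830.77 → $1,190,830; Marchetti 476,332.31 → $476,330; Becker 1,428,996.92 → $1,429,000.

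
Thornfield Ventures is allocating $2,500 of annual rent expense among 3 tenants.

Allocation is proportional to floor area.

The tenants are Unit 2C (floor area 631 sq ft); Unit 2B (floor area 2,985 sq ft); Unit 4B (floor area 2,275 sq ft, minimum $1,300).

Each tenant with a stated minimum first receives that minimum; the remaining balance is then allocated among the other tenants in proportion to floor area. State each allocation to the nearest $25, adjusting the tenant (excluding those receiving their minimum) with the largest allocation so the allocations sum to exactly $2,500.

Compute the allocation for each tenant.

Unit 2C: $200; Unit 2B: $1,000; Unit 4B: $1,300

Minimums first: Unit 4B $1,300. Balance $1,200.
Balance split over remaining floor area 3,616: Unit 2C 209.40 → $200; Unit 2B 990.60 → $1,000.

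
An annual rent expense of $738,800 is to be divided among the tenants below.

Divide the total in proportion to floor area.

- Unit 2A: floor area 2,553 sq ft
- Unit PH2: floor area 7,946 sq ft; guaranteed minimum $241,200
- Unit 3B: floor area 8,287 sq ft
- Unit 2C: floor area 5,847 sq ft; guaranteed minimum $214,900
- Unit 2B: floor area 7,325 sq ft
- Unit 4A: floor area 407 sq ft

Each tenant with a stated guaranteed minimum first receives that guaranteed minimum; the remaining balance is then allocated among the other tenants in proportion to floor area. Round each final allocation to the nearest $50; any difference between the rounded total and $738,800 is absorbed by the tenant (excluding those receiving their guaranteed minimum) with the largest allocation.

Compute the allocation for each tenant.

Guaranteed amounts: Unit PH2 $241,200; Unit 2C $214,900. Residual $282,700.
Residual split over remaining floor area 18,572: Unit 2A 38,861.36 → $38,850; Unit 3B 126,143.38 → $126,150; Unit 2B 111,499.97 → $111,500; Unit 4A 6,195.29 → $6,200.

Unit 2A: $38,850 · Unit PH2: $241,200 · Unit 3B: $126,150 · Unit 2C: $214,900 · Unit 2B: $111,500 · Unit 4A: $6,200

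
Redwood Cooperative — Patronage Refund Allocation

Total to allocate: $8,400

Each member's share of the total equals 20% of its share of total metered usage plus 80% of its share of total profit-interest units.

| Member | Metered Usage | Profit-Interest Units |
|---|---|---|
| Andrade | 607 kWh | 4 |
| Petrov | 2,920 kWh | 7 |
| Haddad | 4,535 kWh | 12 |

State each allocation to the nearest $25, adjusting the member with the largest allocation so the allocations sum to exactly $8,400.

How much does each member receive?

Totals — metered usage 8,062, profit-interest units 23.
Blended shares (20% metered usage + 80% profit-interest units): Andrade 0.1542; Petrov 0.3159; Haddad 0.5299.
Proportional shares: Andrade 1,295.19; Petrov 2,653.70; Haddad 4,451.11.
After rounding ($25): Andrade $1,300; Petrov $2,650; Haddad $4,450. Sum = $8,400.
No rounding difference to absorb.

Andrade: $1,300 | Petrov: $2,650 | Haddad: $4,450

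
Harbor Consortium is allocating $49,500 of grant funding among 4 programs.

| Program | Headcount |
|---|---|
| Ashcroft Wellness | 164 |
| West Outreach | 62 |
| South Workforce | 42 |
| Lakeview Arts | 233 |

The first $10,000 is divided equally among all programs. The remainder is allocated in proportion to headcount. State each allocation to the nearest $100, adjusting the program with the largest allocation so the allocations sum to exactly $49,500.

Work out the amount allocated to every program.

Equal tier: $10,000 ÷ 4 = $2,500 apiece.
Remainder $39,500 by headcount (total 501): Ashcroft Wellness 12,930.14 → $12,900; West Outreach 4,888.22 → $4,900; South Workforce 3,311.38 → $3,300; Lakeview Arts 18,370.26 → $18,400.
Totals: Ashcroft Wellness $2,500 + $12,900 = $15,400; West Outreach $2,500 + $4,900 = $7,400; South Workforce $2,500 + $3,300 = $5,800; Lakeview Arts $2,500 + $18,400 = $20,900.

Ashcroft Wellness: $15,400; West Outreach: $7,400; South Workforce: $5,800; Lakeview Arts: $20,900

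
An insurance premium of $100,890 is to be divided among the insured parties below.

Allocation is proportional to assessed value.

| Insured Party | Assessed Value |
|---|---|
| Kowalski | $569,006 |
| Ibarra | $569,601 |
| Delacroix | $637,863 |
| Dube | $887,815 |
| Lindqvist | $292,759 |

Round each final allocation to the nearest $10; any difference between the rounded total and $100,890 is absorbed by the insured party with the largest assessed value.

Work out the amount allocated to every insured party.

Sum of assessed value: 2,957,044.
Pro-rata amounts: Kowalski 569,006/2,957,044 × $100,890 = 19,413.65; Ibarra 569,601/2,957,044 × $100,890 = 19,433.95; Delacroix 637,863/2,957,044 × $100,890 = 21,762.95; Dube 887,815/2,957,044 × $100,890 = 30,290.94; Lindqvist 292,759/2,957,044 × $100,890 = 9,988.51.
Rounded to nearest $10: Kowalski $19,410; Ibarra $19,430; Delacroix $21,760; Dube $30,290; Lindqvist $9,990. Sum = $100,880.
Difference $100,890 − $100,880 = +$10 applied to largest assessed value (Dube): Dube becomes $30,300.

Kowalski: $19,410 · Ibarra: $19,430 · Delacroix: $21,760 · Dube: $30,300 · Lindqvist: $9,990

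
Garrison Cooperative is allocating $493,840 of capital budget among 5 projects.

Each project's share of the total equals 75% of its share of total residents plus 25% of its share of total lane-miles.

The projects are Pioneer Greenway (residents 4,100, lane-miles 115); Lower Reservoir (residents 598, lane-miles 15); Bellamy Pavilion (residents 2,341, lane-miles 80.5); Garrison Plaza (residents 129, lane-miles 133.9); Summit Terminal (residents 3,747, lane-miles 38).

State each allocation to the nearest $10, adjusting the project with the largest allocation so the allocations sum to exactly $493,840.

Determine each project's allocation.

Totals — residents 10,915, lane-miles 382.4.
Composite weights (75% residents + 25% lane-miles): Pioneer Greenway 0.3569; Lower Reservoir 0.0509; Bellamy Pavilion 0.2135; Garrison Plaza 0.0964; Summit Terminal 0.2823.
Proportional shares: Pioneer Greenway 176,254.19; Lower Reservoir 25,134.84; Bellamy Pavilion 105,427.31; Garrison Plaza 47,607.74; Summit Terminal 139,415.91.
After rounding ($10): Pioneer Greenway $176,250; Lower Reservoir $25,130; Bellamy Pavilion $105,430; Garrison Plaza $47,610; Summit Terminal $139,420. Sum = $493,840.
No rounding difference to absorb.

Pioneer Greenway: $176,250 | Lower Reservoir: $25,130 | Bellamy Pavilion: $105,430 | Garrison Plaza: $47,610 | Summit Terminal: $139,420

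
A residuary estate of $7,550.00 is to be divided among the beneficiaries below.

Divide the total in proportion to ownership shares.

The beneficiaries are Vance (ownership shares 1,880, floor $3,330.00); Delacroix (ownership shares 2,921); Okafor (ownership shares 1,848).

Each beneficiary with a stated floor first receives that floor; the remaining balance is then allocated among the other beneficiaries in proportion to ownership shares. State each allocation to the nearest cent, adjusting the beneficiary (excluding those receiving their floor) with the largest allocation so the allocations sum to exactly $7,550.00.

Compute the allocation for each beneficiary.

Vance: $3,330.00 · Delacroix: $2,584.74 · Okafor: $1,635.26

Fund the minimums — Vance $3,330.00. Balance $4,220.00.
Balance split over remaining ownership shares 4,769: Delacroix 2,584.7389 → $2,584.74; Okafor 1,635.2611 → $1,635.26.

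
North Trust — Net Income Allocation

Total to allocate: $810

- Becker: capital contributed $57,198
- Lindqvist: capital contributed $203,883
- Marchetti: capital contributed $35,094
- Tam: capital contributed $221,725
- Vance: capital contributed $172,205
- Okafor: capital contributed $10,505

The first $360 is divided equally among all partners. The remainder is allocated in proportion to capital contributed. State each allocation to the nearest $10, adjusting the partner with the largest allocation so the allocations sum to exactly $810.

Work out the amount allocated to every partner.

Equal tier: $360 ÷ 6 = $60 apiece.
Remainder $450 by capital contributed (total 700,610): Becker 36.74 → $40; Lindqvist 130.95 → $130; Marchetti 22.54 → $20; Tam 142.41 → $140; Vance 110.61 → $110; Okafor 6.75 → $10.
Totals: Becker $60 + $40 = $100; Lindqvist $60 + $130 = $190; Marchetti $60 + $20 = $80; Tam $60 + $140 = $200; Vance $60 + $110 = $170; Okafor $60 + $10 = $70.

Becker: $100; Lindqvist: $190; Marchetti: $80; Tam: $200; Vance: $170; Okafor: $70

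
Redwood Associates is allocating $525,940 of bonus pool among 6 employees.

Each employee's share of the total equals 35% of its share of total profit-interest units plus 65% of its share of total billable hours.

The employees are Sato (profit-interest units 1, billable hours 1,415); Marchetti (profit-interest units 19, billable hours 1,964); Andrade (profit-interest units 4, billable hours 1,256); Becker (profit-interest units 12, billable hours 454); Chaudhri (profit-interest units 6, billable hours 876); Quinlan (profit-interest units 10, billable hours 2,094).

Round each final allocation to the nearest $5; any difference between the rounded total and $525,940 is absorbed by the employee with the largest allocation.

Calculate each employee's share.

Totals — profit-interest units 52, billable hours 8,059.
Composite weights (35% profit-interest units + 65% billable hours): Sato 0.1209; Marchetti 0.2863; Andrade 0.1282; Becker 0.1174; Chaudhri 0.1110; Quinlan 0.2362.
Proportional shares: Sato 63,563.97; Marchetti 150,572.08; Andrade 67,439.17; Becker 61,738.35; Chaudhri 58,399.61; Quinlan 124,226.83.
At nearest $5: Sato $63,565; Marchetti $150,570; Andrade $67,440; Becker $61,740; Chaudhri $58,400; Quinlan $124,225. Sum = $525,940.
Rounded total matches; no reconciliation needed.

Sato: $63,565 · Marchetti: $150,570 · Andrade: $67,440 · Becker: $61,740 · Chaudhri: $58,400 · Quinlan: $124,225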